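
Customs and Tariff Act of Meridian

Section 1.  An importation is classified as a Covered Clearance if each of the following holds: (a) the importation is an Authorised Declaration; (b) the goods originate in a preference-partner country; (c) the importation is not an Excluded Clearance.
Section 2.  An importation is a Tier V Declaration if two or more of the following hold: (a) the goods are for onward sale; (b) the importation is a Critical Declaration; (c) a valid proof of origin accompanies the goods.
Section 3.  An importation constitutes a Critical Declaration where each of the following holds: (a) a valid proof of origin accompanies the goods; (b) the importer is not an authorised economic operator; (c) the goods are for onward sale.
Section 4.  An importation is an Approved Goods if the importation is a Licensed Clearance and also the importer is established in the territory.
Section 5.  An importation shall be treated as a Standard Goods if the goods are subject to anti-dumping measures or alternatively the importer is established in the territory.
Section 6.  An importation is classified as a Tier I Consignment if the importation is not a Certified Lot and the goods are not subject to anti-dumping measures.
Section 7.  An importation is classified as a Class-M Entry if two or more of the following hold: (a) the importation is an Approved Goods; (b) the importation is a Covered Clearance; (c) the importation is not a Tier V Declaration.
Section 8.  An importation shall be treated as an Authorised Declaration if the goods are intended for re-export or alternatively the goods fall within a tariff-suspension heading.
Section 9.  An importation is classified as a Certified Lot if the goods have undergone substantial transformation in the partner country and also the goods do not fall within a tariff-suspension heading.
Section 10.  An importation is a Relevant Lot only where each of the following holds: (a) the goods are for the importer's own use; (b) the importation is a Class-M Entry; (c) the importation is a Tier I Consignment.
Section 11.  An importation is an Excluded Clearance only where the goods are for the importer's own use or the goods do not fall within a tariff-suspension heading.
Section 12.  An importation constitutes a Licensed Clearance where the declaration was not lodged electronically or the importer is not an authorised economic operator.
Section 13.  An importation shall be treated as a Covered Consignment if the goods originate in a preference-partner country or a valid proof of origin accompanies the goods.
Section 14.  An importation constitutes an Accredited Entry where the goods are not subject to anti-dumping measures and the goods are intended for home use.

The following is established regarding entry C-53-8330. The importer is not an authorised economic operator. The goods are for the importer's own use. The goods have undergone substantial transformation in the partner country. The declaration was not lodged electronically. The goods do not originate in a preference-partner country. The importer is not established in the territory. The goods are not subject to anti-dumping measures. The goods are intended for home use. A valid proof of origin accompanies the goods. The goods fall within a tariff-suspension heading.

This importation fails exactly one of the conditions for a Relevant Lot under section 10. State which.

Class-M Entry

Under section 12: the declaration was not lodged electronically? yes; or the importer is not an authorised economic operator? yes. So the importation is a Licensed Clearance.
Under section 4: Licensed Clearance (section 12)? yes; and the importer is established in the territory? no. So the importation is not an Approved Goods.
Under section 8: the goods are intended for re-export? no; or the goods fall within a tariff-suspension heading? yes. So the importation is an Authorised Declaration.
Under section 11: the goods are for the importer's own use? yes; or the goods do not fall within a tariff-suspension heading? no. So the importation is an Excluded Clearance.
Under section 1: Authorised Declaration (section 8)? yes; and the goods originate in a preference-partner country? no; and not an Excluded Clearance (section 11)? no. So the importation is not a Covered Clearance.
Under section 3: a valid proof of origin accompanies the goods? yes; and the importer is not an authorised economic operator? yes; and the goods are for onward sale? no. So the importation is not a Critical Declaration.
Under section 2: the goods are for onward sale? no; Critical Declaration (section 3)? no; a valid proof of origin accompanies the goods? yes — 1 of 3 hold (need ≥2) → not satisfied.
Under section 7: Approved Goods (section 4)? no; Covered Clearance (section 1)? no; not a Tier V Declaration (section 2)? yes — 1 of 3 hold (need ≥2) → not satisfied.
Under section 9: the goods have undergone substantial transformation in the partner country? yes; and the goods do not fall within a tariff-suspension heading? no. So the importation is not a Certified Lot.
Under section 6: not a Certified Lot (section 9)? yes; and the goods are not subject to anti-dumping measures? yes. So the importation is a Tier I Consignment.
Under section 10: the goods are for the importer's own use? yes; and Class-M Entry (section 7)? no; and Tier I Consignment (section 6)? yes. So the importation is not a Relevant Lot.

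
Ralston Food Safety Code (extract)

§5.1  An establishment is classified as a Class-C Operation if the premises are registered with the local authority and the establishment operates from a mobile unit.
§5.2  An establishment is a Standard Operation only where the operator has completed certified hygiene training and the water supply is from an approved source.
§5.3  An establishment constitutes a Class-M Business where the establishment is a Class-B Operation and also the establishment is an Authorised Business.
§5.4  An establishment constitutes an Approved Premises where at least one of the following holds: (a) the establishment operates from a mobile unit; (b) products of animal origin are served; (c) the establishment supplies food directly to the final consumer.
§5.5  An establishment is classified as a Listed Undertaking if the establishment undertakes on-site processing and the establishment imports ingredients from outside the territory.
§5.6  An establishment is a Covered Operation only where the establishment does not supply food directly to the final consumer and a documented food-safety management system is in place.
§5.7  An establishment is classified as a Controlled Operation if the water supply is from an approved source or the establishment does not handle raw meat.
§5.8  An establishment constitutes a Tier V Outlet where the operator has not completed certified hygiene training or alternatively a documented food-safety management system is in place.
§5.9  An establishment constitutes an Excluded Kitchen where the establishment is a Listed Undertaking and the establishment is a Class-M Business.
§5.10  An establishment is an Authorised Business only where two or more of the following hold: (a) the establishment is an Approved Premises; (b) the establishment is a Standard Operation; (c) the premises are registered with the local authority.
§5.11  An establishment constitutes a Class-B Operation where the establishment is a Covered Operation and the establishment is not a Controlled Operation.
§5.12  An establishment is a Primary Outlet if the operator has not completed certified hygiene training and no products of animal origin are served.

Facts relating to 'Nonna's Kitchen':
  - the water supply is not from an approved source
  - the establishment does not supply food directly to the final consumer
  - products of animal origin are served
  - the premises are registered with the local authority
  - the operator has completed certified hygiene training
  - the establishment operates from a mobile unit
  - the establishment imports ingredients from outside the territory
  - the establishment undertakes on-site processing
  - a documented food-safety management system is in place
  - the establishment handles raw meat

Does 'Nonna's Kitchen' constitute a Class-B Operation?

Yes

Under §5.6: the establishment does not supply food directly to the final consumer? yes; and a documented food-safety management system is in place? yes. So the establishment is a Covered Operation.
Under §5.7: the water supply is from an approved source? no; or the establishment does not handle raw meat? no. So the establishment is not a Controlled Operation.
Under §5.11: Covered Operation (§5.6)? yes; and not a Controlled Operation (§5.7)? yes. So the establishment is a Class-B Operation.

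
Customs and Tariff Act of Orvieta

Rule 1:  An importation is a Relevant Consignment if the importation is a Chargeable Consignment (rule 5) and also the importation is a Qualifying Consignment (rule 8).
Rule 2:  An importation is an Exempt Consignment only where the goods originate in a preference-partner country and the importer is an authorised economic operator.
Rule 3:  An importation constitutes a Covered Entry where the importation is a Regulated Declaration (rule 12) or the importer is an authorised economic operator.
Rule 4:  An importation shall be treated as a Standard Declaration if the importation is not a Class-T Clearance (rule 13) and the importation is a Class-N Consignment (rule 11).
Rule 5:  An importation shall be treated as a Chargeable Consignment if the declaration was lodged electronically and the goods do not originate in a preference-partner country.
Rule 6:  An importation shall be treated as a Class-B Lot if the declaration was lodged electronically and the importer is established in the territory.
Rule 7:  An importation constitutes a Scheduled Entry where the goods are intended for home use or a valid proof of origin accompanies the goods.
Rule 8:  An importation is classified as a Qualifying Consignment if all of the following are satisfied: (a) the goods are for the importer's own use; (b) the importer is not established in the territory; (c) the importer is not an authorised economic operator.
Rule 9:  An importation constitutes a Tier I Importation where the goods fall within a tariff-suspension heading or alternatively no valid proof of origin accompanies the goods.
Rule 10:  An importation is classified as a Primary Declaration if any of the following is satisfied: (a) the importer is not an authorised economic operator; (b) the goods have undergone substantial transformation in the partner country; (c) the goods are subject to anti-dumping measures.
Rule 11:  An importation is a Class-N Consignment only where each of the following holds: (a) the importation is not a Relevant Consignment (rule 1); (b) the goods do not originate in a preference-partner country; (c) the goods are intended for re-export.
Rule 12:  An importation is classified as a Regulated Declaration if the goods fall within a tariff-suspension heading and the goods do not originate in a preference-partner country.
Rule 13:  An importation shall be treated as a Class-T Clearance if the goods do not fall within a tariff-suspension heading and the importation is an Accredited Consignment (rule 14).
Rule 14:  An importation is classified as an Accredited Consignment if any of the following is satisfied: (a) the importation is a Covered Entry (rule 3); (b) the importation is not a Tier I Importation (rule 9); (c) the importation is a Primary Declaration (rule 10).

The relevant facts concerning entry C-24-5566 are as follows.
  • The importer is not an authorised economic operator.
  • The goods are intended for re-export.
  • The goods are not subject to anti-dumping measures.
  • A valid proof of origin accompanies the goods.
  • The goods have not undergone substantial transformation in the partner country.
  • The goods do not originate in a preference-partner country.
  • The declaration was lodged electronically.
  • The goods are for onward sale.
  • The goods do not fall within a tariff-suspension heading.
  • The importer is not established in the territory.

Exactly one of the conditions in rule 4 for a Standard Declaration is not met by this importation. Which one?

rule 12 — Regulated Declaration: [the goods fall within a tariff-suspension heading? no] AND [the goods do not originate in a preference-partner country? yes] → not satisfied.
rule 3 — Covered Entry: [Regulated Declaration (rule 12)? no] OR [the importer is an authorised economic operator? no] → not satisfied.
rule 9 — Tier I Importation: [the goods fall within a tariff-suspension heading? no] OR [no valid proof of origin accompanies the goods? no] → not satisfied.
rule 10 — Primary Declaration: [the importer is not an authorised economic operator? yes] OR [the goods have undergone substantial transformation in the partner country? no] OR [the goods are subject to anti-dumping measures? no] → satisfied.
rule 14 — Accredited Consignment: [Covered Entry (rule 3)? no] OR [not a Tier I Importation (rule 9)? yes] OR [Primary Declaration (rule 10)? yes] → satisfied.
rule 13 — Class-T Clearance: [the goods do not fall within a tariff-suspension heading? yes] AND [Accredited Consignment (rule 14)? yes] → satisfied.
rule 5 — Chargeable Consignment: [the declaration was lodged electronically? yes] AND [the goods do not originate in a preference-partner country? yes] → satisfied.
rule 8 — Qualifying Consignment: [the goods are for the importer's own use? no] AND [the importer is not established in the territory? yes] AND [the importer is not an authorised economic operator? yes] → not satisfied.
rule 1 — Relevant Consignment: [Chargeable Consignment (rule 5)? yes] AND [Qualifying Consignment (rule 8)? no] → not satisfied.
rule 11 — Class-N Consignment: [not a Relevant Consignment (rule 1)? yes] AND [the goods do not originate in a preference-partner country? yes] AND [the goods are intended for re-export? yes] → satisfied.
rule 4 — Standard Declaration: [not a Class-T Clearance (rule 13)? no] AND [Class-N Consignment (rule 11)? yes] → not satisfied.

Class-T Clearance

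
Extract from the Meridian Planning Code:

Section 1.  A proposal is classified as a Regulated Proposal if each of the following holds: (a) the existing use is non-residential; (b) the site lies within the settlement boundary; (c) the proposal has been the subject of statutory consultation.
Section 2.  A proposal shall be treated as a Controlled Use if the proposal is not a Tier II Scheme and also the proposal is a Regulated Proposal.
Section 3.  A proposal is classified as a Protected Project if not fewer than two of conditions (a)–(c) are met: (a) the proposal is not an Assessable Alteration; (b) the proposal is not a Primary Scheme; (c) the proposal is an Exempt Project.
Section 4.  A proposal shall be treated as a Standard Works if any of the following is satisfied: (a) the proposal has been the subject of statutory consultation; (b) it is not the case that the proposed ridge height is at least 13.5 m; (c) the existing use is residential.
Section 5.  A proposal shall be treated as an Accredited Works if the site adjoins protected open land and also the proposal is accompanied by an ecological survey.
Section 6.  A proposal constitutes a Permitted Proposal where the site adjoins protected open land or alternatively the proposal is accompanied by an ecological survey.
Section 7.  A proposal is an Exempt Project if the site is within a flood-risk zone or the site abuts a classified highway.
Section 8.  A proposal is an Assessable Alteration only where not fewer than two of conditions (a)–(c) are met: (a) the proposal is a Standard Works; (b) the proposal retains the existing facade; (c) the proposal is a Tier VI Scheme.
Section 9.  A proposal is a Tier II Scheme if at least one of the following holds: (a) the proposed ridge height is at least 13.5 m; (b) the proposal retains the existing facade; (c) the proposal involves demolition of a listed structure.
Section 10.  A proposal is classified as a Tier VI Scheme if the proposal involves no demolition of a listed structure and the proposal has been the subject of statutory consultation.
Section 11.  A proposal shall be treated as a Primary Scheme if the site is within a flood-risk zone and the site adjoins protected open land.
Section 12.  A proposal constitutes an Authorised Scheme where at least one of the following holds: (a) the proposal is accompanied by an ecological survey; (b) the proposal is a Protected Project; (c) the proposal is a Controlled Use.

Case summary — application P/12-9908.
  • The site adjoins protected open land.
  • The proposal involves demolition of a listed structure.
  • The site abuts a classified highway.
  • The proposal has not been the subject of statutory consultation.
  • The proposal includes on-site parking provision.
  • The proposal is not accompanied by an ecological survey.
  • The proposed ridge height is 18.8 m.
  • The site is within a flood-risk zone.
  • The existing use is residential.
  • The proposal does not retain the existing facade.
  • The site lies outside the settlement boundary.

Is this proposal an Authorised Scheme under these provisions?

Under section 4: the proposal has been the subject of statutory consultation? no; or proposed ridge height: 18.8 m ≥ 13.5 m? yes, so negated condition no; or the existing use is residential? yes. So the proposal is a Standard Works.
Under section 10: the proposal involves no demolition of a listed structure? no; and the proposal has been the subject of statutory consultation? no. So the proposal is not a Tier VI Scheme.
Under section 8: Standard Works (section 4)? yes; the proposal retains the existing facade? no; Tier VI Scheme (section 10)? no — 1 of 3 hold (need ≥2) → not satisfied.
Under section 11: the site is within a flood-risk zone? yes; and the site adjoins protected open land? yes. So the proposal is a Primary Scheme.
Under section 7: the site is within a flood-risk zone? yes; or the site abuts a classified highway? yes. So the proposal is an Exempt Project.
Under section 3: not an Assessable Alteration (section 8)? yes; not a Primary Scheme (section 11)? no; Exempt Project (section 7)? yes — 2 of 3 hold (need ≥2) → satisfied.
Under section 9: proposed ridge height: 18.8 m ≥ 13.5 m? yes; or the proposal retains the existing facade? no; or the proposal involves demolition of a listed structure? yes. So the proposal is a Tier II Scheme.
Under section 1: the existing use is non-residential? no; and the site lies within the settlement boundary? no; and the proposal has been the subject of statutory consultation? no. So the proposal is not a Regulated Proposal.
Under section 2: not a Tier II Scheme (section 9)? no; and Regulated Proposal (section 1)? no. So the proposal is not a Controlled Use.
Under section 12: the proposal is accompanied by an ecological survey? no; or Protected Project (section 3)? yes; or Controlled Use (section 2)? no. So the proposal is an Authorised Scheme.

Yes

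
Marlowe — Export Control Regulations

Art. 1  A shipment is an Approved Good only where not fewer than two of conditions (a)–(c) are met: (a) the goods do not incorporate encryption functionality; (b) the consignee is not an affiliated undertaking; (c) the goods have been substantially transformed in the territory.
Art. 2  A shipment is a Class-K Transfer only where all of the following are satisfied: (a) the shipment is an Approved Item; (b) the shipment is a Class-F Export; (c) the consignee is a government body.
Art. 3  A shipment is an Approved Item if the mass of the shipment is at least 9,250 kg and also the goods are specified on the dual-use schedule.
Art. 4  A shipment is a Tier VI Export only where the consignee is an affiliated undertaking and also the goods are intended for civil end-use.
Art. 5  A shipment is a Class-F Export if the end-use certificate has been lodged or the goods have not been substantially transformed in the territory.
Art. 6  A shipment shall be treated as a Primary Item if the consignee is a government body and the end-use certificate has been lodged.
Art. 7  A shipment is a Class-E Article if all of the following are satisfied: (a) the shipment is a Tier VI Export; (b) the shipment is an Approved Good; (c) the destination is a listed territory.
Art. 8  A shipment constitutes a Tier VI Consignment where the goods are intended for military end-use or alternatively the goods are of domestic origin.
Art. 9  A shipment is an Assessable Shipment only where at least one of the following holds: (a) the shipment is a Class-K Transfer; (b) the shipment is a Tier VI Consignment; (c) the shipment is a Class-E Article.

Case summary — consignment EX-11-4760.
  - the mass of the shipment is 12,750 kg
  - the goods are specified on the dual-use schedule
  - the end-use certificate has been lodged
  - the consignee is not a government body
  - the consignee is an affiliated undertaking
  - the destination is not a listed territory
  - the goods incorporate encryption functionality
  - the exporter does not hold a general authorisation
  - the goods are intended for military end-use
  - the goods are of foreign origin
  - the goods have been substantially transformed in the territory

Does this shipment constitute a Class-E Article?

article 4 — Tier VI Export: [the consignee is an affiliated undertaking? yes] AND [the goods are intended for civil end-use? no] → not satisfied.
article 1 — Approved Good: the goods do not incorporate encryption functionality? no; the consignee is not an affiliated undertaking? no; the goods have been substantially transformed in the territory? yes — 1 of 3 hold (need ≥2) → not satisfied.
article 7 — Class-E Article: [Tier VI Export (article 4)? no] AND [Approved Good (article 1)? no] AND [the destination is a listed territory? no] → not satisfied.

No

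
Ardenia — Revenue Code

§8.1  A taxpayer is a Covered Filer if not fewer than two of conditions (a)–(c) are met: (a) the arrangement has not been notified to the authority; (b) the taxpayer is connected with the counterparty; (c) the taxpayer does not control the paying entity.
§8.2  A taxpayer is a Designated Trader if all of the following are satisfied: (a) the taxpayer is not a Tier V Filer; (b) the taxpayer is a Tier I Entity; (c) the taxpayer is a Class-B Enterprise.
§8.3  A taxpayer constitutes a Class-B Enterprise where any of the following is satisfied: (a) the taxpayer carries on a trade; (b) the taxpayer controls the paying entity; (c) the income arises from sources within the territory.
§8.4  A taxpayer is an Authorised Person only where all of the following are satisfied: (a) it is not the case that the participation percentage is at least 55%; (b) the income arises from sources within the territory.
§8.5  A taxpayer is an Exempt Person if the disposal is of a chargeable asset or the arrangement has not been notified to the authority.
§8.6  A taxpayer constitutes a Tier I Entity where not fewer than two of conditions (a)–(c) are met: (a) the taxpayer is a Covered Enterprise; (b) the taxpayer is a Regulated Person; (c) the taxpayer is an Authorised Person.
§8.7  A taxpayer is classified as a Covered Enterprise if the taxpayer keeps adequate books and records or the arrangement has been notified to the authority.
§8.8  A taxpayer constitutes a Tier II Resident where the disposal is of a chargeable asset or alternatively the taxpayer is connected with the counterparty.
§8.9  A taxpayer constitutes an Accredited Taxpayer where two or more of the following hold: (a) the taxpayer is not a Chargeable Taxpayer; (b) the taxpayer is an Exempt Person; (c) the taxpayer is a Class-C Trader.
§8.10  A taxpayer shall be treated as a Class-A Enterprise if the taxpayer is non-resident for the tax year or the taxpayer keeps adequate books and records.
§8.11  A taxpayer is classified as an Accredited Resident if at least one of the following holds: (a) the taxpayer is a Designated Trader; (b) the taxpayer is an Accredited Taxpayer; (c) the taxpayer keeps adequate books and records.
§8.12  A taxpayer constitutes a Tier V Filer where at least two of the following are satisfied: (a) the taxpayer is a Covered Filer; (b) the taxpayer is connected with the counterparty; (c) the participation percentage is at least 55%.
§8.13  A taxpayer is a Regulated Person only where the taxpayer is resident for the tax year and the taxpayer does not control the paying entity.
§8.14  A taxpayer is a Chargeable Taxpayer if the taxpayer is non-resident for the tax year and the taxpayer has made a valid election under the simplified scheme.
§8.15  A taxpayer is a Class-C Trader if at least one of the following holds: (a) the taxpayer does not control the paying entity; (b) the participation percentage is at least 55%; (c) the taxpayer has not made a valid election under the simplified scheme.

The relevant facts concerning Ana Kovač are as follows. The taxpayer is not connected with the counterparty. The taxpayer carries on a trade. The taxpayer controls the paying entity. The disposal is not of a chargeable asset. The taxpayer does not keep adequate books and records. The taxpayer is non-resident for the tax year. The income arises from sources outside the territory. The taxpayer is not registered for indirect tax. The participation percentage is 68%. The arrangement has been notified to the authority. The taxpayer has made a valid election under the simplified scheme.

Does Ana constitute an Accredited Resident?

§8.1 — Covered Filer: the arrangement has not been notified to the authority? no; the taxpayer is connected with the counterparty? no; the taxpayer does not control the paying entity? no — 0 of 3 hold (need ≥2) → not satisfied.
§8.12 — Tier V Filer: Covered Filer (§8.1)? no; the taxpayer is connected with the counterparty? no; participation percentage: 68% ≥ 55%? yes — 1 of 3 hold (need ≥2) → not satisfied.
§8.7 — Covered Enterprise: [the taxpayer keeps adequate books and records? no] OR [the arrangement has been notified to the authority? yes] → satisfied.
§8.13 — Regulated Person: [the taxpayer is resident for the tax year? no] AND [the taxpayer does not control the paying entity? no] → not satisfied.
§8.4 — Authorised Person: [participation percentage: 68% ≥ 55%? yes, so negated condition no] AND [the income arises from sources within the territory? no] → not satisfied.
§8.6 — Tier I Entity: Covered Enterprise (§8.7)? yes; Regulated Person (§8.13)? no; Authorised Person (§8.4)? no — 1 of 3 hold (need ≥2) → not satisfied.
§8.3 — Class-B Enterprise: [the taxpayer carries on a trade? yes] OR [the taxpayer controls the paying entity? yes] OR [the income arises from sources within the territory? no] → satisfied.
§8.2 — Designated Trader: [not a Tier V Filer (§8.12)? yes] AND [Tier I Entity (§8.6)? no] AND [Class-B Enterprise (§8.3)? yes] → not satisfied.
§8.14 — Chargeable Taxpayer: [the taxpayer is non-resident for the tax year? yes] AND [the taxpayer has made a valid election under the simplified scheme? yes] → satisfied.
§8.5 — Exempt Person: [the disposal is of a chargeable asset? no] OR [the arrangement has not been notified to the authority? no] → not satisfied.
§8.15 — Class-C Trader: [the taxpayer does not control the paying entity? no] OR [participation percentage: 68% ≥ 55%? yes] OR [the taxpayer has not made a valid election under the simplified scheme? no] → satisfied.
§8.9 — Accredited Taxpayer: not a Chargeable Taxpayer (§8.14)? no; Exempt Person (§8.5)? no; Class-C Trader (§8.15)? yes — 1 of 3 hold (need ≥2) → not satisfied.
§8.11 — Accredited Resident: [Designated Trader (§8.2)? no] OR [Accredited Taxpayer (§8.9)? no] OR [the taxpayer keeps adequate books and records? no] → not satisfied.

No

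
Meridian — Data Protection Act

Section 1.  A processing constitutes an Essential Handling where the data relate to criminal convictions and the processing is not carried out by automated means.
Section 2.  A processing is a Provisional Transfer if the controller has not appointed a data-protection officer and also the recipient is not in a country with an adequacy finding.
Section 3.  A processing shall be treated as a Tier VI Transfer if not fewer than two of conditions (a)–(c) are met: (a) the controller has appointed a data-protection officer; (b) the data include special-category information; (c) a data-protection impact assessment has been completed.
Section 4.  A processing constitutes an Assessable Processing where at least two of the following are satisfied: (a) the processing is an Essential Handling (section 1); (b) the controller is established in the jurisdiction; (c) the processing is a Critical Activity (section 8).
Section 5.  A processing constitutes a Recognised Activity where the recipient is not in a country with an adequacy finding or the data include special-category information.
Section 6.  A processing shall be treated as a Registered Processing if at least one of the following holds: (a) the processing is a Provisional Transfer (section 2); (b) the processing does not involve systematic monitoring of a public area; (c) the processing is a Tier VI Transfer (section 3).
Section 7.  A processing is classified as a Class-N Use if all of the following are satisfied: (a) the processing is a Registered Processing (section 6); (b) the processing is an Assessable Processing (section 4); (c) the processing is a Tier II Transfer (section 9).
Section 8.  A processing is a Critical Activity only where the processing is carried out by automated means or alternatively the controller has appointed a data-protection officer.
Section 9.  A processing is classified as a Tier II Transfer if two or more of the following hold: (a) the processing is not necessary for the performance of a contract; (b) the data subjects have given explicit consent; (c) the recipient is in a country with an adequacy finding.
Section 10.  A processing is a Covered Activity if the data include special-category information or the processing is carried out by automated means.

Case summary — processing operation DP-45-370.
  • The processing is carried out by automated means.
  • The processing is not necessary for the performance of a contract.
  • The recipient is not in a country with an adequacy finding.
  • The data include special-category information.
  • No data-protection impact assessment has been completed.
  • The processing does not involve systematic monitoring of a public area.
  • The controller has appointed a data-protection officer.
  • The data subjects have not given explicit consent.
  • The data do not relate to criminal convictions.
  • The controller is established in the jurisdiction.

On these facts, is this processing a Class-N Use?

Under section 2: the controller has not appointed a data-protection officer? no; and the recipient is not in a country with an adequacy finding? yes. So the processing is not a Provisional Transfer.
Under section 3: the controller has appointed a data-protection officer? yes; the data include special-category information? yes; a data-protection impact assessment has been completed? no — 2 of 3 hold (need ≥2) → satisfied.
Under section 6: Provisional Transfer (section 2)? no; or the processing does not involve systematic monitoring of a public area? yes; or Tier VI Transfer (section 3)? yes. So the processing is a Registered Processing.
Under section 1: the data relate to criminal convictions? no; and the processing is not carried out by automated means? no. So the processing is not an Essential Handling.
Under section 8: the processing is carried out by automated means? yes; or the controller has appointed a data-protection officer? yes. So the processing is a Critical Activity.
Under section 4: Essential Handling (section 1)? no; the controller is established in the jurisdiction? yes; Critical Activity (section 8)? yes — 2 of 3 hold (need ≥2) → satisfied.
Under section 9: the processing is not necessary for the performance of a contract? yes; the data subjects have given explicit consent? no; the recipient is in a country with an adequacy finding? no — 1 of 3 hold (need ≥2) → not satisfied.
Under section 7: Registered Processing (section 6)? yes; and Assessable Processing (section 4)? yes; and Tier II Transfer (section 9)? no. So the processing is not a Class-N Use.

No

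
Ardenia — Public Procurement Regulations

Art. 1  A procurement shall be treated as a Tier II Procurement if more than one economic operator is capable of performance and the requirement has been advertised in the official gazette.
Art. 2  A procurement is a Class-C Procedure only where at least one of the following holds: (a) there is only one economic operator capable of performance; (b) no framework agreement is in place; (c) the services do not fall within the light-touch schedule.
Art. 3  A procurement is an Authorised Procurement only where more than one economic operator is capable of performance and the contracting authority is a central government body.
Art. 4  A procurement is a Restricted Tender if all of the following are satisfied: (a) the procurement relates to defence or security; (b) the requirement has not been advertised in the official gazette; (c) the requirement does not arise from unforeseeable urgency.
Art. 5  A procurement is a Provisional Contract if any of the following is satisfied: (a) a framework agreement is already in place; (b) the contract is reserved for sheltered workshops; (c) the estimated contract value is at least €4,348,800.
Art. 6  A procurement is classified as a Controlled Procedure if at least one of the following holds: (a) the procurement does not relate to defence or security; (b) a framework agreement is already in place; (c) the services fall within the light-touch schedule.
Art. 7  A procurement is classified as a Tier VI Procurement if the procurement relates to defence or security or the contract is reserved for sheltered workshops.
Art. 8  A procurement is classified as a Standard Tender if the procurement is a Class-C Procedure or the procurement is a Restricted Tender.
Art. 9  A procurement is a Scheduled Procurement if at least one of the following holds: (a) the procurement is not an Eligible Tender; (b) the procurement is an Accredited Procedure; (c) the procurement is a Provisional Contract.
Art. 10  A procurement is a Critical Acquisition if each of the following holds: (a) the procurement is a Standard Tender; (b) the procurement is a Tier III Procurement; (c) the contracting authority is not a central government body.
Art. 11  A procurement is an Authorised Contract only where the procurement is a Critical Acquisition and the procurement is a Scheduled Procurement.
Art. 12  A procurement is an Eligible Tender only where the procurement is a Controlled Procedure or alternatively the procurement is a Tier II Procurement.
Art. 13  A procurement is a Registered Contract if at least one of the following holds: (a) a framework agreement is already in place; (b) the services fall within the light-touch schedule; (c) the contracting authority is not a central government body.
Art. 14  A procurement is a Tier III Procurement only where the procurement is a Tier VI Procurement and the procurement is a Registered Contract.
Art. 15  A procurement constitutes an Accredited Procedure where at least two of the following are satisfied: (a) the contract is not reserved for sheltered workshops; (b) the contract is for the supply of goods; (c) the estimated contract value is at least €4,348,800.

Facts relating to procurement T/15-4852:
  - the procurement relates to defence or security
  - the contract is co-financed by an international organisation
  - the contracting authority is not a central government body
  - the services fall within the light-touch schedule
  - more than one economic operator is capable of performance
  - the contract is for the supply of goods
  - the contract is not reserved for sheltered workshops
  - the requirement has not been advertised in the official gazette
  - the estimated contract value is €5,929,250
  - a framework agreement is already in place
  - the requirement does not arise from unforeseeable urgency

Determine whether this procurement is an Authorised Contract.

article 2 — Class-C Procedure: [there is only one economic operator capable of performance? no] OR [no framework agreement is in place? no] OR [the services do not fall within the light-touch schedule? no] → not satisfied.
article 4 — Restricted Tender: [the procurement relates to defence or security? yes] AND [the requirement has not been advertised in the official gazette? yes] AND [the requirement does not arise from unforeseeable urgency? yes] → satisfied.
article 8 — Standard Tender: [Class-C Procedure (article 2)? no] OR [Restricted Tender (article 4)? yes] → satisfied.
article 7 — Tier VI Procurement: [the procurement relates to defence or security? yes] OR [the contract is reserved for sheltered workshops? no] → satisfied.
article 13 — Registered Contract: [a framework agreement is already in place? yes] OR [the services fall within the light-touch schedule? yes] OR [the contracting authority is not a central government body? yes] → satisfied.
article 14 — Tier III Procurement: [Tier VI Procurement (article 7)? yes] AND [Registered Contract (article 13)? yes] → satisfied.
article 10 — Critical Acquisition: [Standard Tender (article 8)? yes] AND [Tier III Procurement (article 14)? yes] AND [the contracting authority is not a central government body? yes] → satisfied.
article 6 — Controlled Procedure: [the procurement does not relate to defence or security? no] OR [a framework agreement is already in place? yes] OR [the services fall within the light-touch schedule? yes] → satisfied.
article 1 — Tier II Procurement: [more than one economic operator is capable of performance? yes] AND [the requirement has been advertised in the official gazette? no] → not satisfied.
article 12 — Eligible Tender: [Controlled Procedure (article 6)? yes] OR [Tier II Procurement (article 1)? no] → satisfied.
article 15 — Accredited Procedure: the contract is not reserved for sheltered workshops? yes; the contract is for the supply of goods? yes; estimated contract value: €5,929,250 ≥ €4,348,800? yes — 3 of 3 hold (need ≥2) → satisfied.
article 5 — Provisional Contract: [a framework agreement is already in place? yes] OR [the contract is reserved for sheltered workshops? no] OR [estimated contract value: €5,929,250 ≥ €4,348,800? yes] → satisfied.
article 9 — Scheduled Procurement: [not an Eligible Tender (article 12)? no] OR [Accredited Procedure (article 15)? yes] OR [Provisional Contract (article 5)? yes] → satisfied.
article 11 — Authorised Contract: [Critical Acquisition (article 10)? yes] AND [Scheduled Procurement (article 9)? yes] → satisfied.

Yes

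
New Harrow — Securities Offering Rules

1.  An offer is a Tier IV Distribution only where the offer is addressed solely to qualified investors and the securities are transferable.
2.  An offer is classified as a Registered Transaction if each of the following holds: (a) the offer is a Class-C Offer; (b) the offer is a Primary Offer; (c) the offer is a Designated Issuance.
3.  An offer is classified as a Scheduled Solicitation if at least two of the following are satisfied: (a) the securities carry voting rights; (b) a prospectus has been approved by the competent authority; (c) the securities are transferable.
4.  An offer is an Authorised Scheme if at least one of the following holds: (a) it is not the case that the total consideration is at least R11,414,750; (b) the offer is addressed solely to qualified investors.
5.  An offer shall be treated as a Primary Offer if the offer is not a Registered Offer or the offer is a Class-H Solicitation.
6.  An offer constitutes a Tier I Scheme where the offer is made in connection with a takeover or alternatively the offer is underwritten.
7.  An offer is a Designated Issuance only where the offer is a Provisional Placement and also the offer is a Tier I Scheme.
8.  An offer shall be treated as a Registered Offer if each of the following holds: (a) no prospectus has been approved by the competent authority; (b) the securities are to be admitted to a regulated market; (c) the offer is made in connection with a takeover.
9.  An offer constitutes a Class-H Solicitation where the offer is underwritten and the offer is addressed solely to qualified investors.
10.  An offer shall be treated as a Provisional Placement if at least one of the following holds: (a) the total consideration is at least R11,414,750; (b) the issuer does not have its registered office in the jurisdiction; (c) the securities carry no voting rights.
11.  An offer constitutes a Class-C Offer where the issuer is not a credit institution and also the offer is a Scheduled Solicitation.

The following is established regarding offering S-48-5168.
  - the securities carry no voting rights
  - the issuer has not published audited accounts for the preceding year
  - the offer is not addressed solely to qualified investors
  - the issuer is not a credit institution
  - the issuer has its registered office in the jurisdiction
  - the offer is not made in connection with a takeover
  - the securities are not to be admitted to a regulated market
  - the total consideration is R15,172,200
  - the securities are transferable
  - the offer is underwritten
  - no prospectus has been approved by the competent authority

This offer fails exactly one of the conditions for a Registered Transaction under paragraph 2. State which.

Under paragraph 3: the securities carry voting rights? no; a prospectus has been approved by the competent authority? no; the securities are transferable? yes — 1 of 3 hold (need ≥2) → not satisfied.
Under paragraph 11: the issuer is not a credit institution? yes; and Scheduled Solicitation (paragraph 3)? no. So the offer is not a Class-C Offer.
Under paragraph 8: no prospectus has been approved by the competent authority? yes; and the securities are to be admitted to a regulated market? no; and the offer is made in connection with a takeover? no. So the offer is not a Registered Offer.
Under paragraph 9: the offer is underwritten? yes; and the offer is addressed solely to qualified investors? no. So the offer is not a Class-H Solicitation.
Under paragraph 5: not a Registered Offer (paragraph 8)? yes; or Class-H Solicitation (paragraph 9)? no. So the offer is a Primary Offer.
Under paragraph 10: total consideration: R15,172,200 ≥ R11,414,750? yes; or the issuer does not have its registered office in the jurisdiction? no; or the securities carry no voting rights? yes. So the offer is a Provisional Placement.
Under paragraph 6: the offer is made in connection with a takeover? no; or the offer is underwritten? yes. So the offer is a Tier I Scheme.
Under paragraph 7: Provisional Placement (paragraph 10)? yes; and Tier I Scheme (paragraph 6)? yes. So the offer is a Designated Issuance.
Under paragraph 2: Class-C Offer (paragraph 11)? no; and Primary Offer (paragraph 5)? yes; and Designated Issuance (paragraph 7)? yes. So the offer is not a Registered Transaction.

Class-C Offer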